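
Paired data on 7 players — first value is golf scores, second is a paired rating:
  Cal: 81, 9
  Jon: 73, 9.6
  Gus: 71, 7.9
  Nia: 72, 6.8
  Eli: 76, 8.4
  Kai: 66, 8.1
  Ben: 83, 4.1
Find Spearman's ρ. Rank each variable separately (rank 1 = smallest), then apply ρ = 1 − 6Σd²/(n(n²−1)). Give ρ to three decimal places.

Ranks of variable 1: 6, 4, 2, 3, 5, 1, 7
Ranks of variable 2: 6, 7, 3, 2, 5, 4, 1
d = r₁ − r₂: 0, -3, -1, 1, 0, -3, 6
d²: 0, 9, 1, 1, 0, 9, 36; Σd² = 56
ρ = 1 − 6·56/(7·48) = 1 − 336/336 = 0.000

0.000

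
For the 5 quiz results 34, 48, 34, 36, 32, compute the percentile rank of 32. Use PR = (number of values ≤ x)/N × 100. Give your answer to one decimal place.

N = 5.
Strictly below 32: 0. Equal to 32: 1.
PR = 1/5 × 100 = 20.0

20.0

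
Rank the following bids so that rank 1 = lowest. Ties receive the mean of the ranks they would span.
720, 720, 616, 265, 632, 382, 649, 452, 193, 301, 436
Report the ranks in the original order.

Sorted (ascending): 193, 265, 301, 382, 436, 452, 616, 632, 649, 720, 720
The 2 values of 720 occupy positions 10–11 → average rank (10+11)/2 = 10.5.

10.5, 10.5, 7, 2, 8, 4, 9, 6, 1, 3, 5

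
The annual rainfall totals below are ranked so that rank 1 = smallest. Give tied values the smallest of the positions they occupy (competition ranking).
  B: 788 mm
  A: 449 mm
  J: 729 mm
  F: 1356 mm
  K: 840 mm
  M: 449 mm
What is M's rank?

1

Sorted (ascending): 449, 449, 729, 788, 840, 1356
The 2 values of 449 occupy positions 1–2 → each gets rank 1.
M has value 449 mm → rank 1.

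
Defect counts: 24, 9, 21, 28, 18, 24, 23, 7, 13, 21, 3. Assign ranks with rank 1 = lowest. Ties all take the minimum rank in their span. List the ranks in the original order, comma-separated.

9, 3, 6, 11, 5, 9, 8, 2, 4, 6, 1

Sorted (ascending): 3, 7, 9, 13, 18, 21, 21, 23, 24, 24, 28
The 2 values of 21 occupy positions 6–7 → each gets rank 6.
The 2 values of 24 occupy positions 9–10 → each gets rank 9.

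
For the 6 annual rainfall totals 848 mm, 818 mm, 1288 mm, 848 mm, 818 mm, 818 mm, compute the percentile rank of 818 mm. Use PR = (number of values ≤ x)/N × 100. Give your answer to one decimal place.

50.0

N = 6.
Strictly below 818: 0. Equal to 818: 3.
PR = 3/6 × 100 = 50.0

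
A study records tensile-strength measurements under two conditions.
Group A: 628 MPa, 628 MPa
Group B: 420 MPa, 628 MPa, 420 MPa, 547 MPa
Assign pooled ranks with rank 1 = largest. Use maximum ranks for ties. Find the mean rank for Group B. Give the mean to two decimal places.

4.75

Sorted (descending): 628, 628, 628, 547, 420, 420
The 3 values of 628 occupy positions 1–3 → each gets rank 3.
The 2 values of 420 occupy positions 5–6 → each gets rank 6.
Group B values → pooled ranks: 420→6, 628→3, 420→6, 547→4
Mean rank = (6 + 3 + 6 + 4) / 4 = 4.75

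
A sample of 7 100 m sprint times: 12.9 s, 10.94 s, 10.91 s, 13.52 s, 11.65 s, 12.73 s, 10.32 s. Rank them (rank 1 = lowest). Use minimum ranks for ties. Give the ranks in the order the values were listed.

Sorted (ascending): 10.32, 10.91, 10.94, 11.65, 12.73, 12.9, 13.52
No ties — each value takes its position as its rank.

6, 3, 2, 7, 4, 5, 1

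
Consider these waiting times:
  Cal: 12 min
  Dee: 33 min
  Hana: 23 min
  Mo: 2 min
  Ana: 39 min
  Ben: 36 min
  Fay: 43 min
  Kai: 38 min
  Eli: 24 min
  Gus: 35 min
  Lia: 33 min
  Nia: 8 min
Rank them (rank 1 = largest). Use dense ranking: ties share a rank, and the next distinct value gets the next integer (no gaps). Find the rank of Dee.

Sorted (descending): 43, 39, 38, 36, 35, 33, 33, 24, 23, 12, 8, 2
The 2 values of 33 share dense rank 6.
Remaining distinct values take the next consecutive integers.
Dee has value 33 min → rank 6.

6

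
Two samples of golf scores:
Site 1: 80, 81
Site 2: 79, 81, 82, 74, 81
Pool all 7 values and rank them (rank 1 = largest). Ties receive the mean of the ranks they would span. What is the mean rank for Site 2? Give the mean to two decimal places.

Sorted (descending): 82, 81, 81, 81, 80, 79, 74
The 3 values of 81 occupy positions 2–4 → average rank 3.
Site 2 values → pooled ranks: 79→6, 81→3, 82→1, 74→7, 81→3
Mean rank = (6 + 3 + 1 + 7 + 3) / 5 = 4.00

4.00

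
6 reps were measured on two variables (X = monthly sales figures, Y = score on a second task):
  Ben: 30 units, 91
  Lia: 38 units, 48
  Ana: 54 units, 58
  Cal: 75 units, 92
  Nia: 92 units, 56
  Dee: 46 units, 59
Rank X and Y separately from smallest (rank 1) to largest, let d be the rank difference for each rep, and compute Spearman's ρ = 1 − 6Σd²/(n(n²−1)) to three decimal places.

-0.029

Ranks of variable 1: 1, 2, 4, 5, 6, 3
Ranks of variable 2: 5, 1, 3, 6, 2, 4
d = r₁ − r₂: -4, 1, 1, -1, 4, -1
d²: 16, 1, 1, 1, 16, 1; Σd² = 36
ρ = 1 − 6·36/(6·35) = 1 − 216/210 = -0.029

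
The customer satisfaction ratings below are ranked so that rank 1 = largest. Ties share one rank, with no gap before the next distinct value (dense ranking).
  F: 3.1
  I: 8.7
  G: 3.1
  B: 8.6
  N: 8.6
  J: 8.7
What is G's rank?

3

Sorted (descending): 8.7, 8.7, 8.6, 8.6, 3.1, 3.1
The 2 values of 8.7 share dense rank 1.
The 2 values of 8.6 share dense rank 2.
The 2 values of 3.1 share dense rank 3.
G has value 3.1 → rank 3.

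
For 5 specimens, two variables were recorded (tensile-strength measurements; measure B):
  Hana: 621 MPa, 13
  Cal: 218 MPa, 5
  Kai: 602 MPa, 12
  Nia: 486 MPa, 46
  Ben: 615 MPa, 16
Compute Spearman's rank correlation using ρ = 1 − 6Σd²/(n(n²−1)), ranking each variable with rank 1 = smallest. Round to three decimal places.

Ranks of variable 1: 5, 1, 3, 2, 4
Ranks of variable 2: 3, 1, 2, 5, 4
d = r₁ − r₂: 2, 0, 1, -3, 0
d²: 4, 0, 1, 9, 0; Σd² = 14
ρ = 1 − 6·14/(5·24) = 1 − 84/120 = 0.300

0.300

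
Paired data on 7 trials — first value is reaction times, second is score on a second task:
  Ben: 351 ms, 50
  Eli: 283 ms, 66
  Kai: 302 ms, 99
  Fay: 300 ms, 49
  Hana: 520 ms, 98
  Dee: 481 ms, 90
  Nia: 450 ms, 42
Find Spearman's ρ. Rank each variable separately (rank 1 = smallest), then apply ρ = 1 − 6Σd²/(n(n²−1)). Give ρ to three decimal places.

Ranks of variable 1: 4, 1, 3, 2, 7, 6, 5
Ranks of variable 2: 3, 4, 7, 2, 6, 5, 1
d = r₁ − r₂: 1, -3, -4, 0, 1, 1, 4
d²: 1, 9, 16, 0, 1, 1, 16; Σd² = 44
ρ = 1 − 6·44/(7·48) = 1 − 264/336 = 0.214

0.214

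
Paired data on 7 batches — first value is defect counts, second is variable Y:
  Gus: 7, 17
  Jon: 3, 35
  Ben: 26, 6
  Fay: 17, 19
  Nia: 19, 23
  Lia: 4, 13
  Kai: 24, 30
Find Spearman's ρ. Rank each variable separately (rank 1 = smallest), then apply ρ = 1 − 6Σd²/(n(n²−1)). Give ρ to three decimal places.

-0.286

Ranks of variable 1: 3, 1, 7, 4, 5, 2, 6
Ranks of variable 2: 3, 7, 1, 4, 5, 2, 6
d = r₁ − r₂: 0, -6, 6, 0, 0, 0, 0
d²: 0, 36, 36, 0, 0, 0, 0; Σd² = 72
ρ = 1 − 6·72/(7·48) = 1 − 432/336 = -0.286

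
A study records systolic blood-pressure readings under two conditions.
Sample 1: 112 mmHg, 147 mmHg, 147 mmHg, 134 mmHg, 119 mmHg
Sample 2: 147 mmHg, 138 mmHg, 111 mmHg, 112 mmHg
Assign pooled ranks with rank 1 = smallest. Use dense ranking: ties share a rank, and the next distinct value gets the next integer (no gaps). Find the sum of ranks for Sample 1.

Sorted (ascending): 111, 112, 112, 119, 134, 138, 147, 147, 147
The 2 values of 112 share dense rank 2.
The 3 values of 147 share dense rank 6.
Remaining distinct values take the next consecutive integers.
Sample 1 values → pooled ranks: 112→2, 147→6, 147→6, 134→4, 119→3
Rank sum = 2 + 6 + 6 + 4 + 3 = 21

21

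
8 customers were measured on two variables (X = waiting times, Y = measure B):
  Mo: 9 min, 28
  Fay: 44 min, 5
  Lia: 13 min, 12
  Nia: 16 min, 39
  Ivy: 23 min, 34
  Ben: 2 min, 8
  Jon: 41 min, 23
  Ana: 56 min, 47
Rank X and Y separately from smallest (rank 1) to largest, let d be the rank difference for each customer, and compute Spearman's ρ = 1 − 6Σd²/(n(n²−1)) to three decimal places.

Ranks of variable 1: 2, 7, 3, 4, 5, 1, 6, 8
Ranks of variable 2: 5, 1, 3, 7, 6, 2, 4, 8
d = r₁ − r₂: -3, 6, 0, -3, -1, -1, 2, 0
d²: 9, 36, 0, 9, 1, 1, 4, 0; Σd² = 60
ρ = 1 − 6·60/(8·63) = 1 − 360/504 = 0.286

0.286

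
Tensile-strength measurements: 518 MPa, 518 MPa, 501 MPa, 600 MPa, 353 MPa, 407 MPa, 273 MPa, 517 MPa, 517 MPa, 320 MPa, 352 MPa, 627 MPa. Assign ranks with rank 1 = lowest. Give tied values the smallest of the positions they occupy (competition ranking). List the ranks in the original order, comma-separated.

Sorted (ascending): 273, 320, 352, 353, 407, 501, 517, 517, 518, 518, 600, 627
The 2 values of 517 occupy positions 7–8 → each gets rank 7.
The 2 values of 518 occupy positions 9–10 → each gets rank 9.

9, 9, 6, 11, 4, 5, 1, 7, 7, 2, 3, 12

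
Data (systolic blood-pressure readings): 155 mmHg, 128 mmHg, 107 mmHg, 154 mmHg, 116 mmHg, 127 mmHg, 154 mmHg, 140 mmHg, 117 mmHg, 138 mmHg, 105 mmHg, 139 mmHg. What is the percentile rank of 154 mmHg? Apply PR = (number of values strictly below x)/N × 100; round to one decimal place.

N = 12.
Strictly below 154: 9. Equal to 154: 2.
PR = 9/12 × 100 = 75.0

75.0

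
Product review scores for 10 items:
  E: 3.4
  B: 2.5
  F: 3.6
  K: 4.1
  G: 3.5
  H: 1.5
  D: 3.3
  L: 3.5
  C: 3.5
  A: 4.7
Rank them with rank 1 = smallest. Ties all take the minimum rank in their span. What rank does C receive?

5

Sorted (ascending): 1.5, 2.5, 3.3, 3.4, 3.5, 3.5, 3.5, 3.6, 4.1, 4.7
The 3 values of 3.5 occupy positions 5–7 → each gets rank 5.
C has value 3.5 → rank 5.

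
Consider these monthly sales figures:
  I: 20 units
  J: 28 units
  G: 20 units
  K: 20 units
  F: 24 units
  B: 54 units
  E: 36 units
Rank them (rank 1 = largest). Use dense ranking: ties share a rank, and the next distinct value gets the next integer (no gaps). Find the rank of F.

Sorted (descending): 54, 36, 28, 24, 20, 20, 20
The 3 values of 20 share dense rank 5.
Remaining distinct values take the next consecutive integers.
F has value 24 units → rank 4.

4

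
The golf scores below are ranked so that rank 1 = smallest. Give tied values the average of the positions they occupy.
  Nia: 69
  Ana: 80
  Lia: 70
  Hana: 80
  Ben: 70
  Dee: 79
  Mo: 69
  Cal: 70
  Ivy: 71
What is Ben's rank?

Sorted (ascending): 69, 69, 70, 70, 70, 71, 79, 80, 80
The 2 values of 69 occupy positions 1–2 → average rank (1+2)/2 = 1.5.
The 3 values of 70 occupy positions 3–5 → average rank 4.
The 2 values of 80 occupy positions 8–9 → average rank (8+9)/2 = 8.5.
Ben has value 70 → rank 4.

4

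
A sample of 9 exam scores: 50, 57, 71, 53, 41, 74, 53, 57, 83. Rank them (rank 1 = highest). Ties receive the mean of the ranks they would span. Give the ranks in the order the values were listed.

8, 4.5, 3, 6.5, 9, 2, 6.5, 4.5, 1

Sorted (descending): 83, 74, 71, 57, 57, 53, 53, 50, 41
The 2 values of 57 occupy positions 4–5 → average rank (4+5)/2 = 4.5.
The 2 values of 53 occupy positions 6–7 → average rank (6+7)/2 = 6.5.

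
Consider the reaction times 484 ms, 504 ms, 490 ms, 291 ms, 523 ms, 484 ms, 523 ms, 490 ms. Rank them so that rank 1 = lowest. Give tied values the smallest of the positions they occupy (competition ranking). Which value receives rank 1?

291

Sorted (ascending): 291, 484, 484, 490, 490, 504, 523, 523
The 2 values of 484 occupy positions 2–3 → each gets rank 2.
The 2 values of 490 occupy positions 4–5 → each gets rank 4.
The 2 values of 523 occupy positions 7–8 → each gets rank 7.
Rank 1 → value 291.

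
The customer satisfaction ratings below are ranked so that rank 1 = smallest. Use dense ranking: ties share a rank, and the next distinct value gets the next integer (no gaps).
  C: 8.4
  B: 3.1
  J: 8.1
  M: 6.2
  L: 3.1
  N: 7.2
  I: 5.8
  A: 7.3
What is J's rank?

6

Sorted (ascending): 3.1, 3.1, 5.8, 6.2, 7.2, 7.3, 8.1, 8.4
The 2 values of 3.1 share dense rank 1.
Remaining distinct values take the next consecutive integers.
J has value 8.1 → rank 6.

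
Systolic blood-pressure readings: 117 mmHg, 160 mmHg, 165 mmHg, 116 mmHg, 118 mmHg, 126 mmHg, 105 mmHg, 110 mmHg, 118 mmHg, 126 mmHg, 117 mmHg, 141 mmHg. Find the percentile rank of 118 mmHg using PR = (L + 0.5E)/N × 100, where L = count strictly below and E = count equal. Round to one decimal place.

50.0

N = 12.
Strictly below 118: 5. Equal to 118: 2.
PR = (5 + 0.5·2)/12 × 100 = 50.0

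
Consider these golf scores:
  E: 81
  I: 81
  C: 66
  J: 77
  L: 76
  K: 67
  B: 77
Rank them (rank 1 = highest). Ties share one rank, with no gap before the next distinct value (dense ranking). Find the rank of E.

1

Sorted (descending): 81, 81, 77, 77, 76, 67, 66
The 2 values of 81 share dense rank 1.
The 2 values of 77 share dense rank 2.
Remaining distinct values take the next consecutive integers.
E has value 81 → rank 1.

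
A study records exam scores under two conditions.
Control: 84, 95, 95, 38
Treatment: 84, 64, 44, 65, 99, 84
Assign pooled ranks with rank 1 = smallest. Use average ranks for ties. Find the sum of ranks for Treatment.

Sorted (ascending): 38, 44, 64, 65, 84, 84, 84, 95, 95, 99
The 3 values of 84 occupy positions 5–7 → average rank 6.
The 2 values of 95 occupy positions 8–9 → average rank (8+9)/2 = 8.5.
Treatment values → pooled ranks: 84→6, 64→3, 44→2, 65→4, 99→10, 84→6
Rank sum = 6 + 3 + 2 + 4 + 10 + 6 = 31

31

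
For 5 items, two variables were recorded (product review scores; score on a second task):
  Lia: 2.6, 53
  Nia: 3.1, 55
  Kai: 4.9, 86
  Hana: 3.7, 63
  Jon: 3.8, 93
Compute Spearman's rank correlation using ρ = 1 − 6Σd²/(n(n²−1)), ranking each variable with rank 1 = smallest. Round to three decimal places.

Ranks of variable 1: 1, 2, 5, 3, 4
Ranks of variable 2: 1, 2, 4, 3, 5
d = r₁ − r₂: 0, 0, 1, 0, -1
d²: 0, 0, 1, 0, 1; Σd² = 2
ρ = 1 − 6·2/(5·24) = 1 − 12/120 = 0.900

0.900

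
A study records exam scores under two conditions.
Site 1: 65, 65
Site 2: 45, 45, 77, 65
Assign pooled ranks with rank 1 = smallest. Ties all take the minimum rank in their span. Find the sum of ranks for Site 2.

Sorted (ascending): 45, 45, 65, 65, 65, 77
The 2 values of 45 occupy positions 1–2 → each gets rank 1.
The 3 values of 65 occupy positions 3–5 → each gets rank 3.
Site 2 values → pooled ranks: 45→1, 45→1, 77→6, 65→3
Rank sum = 1 + 1 + 6 + 3 = 11

11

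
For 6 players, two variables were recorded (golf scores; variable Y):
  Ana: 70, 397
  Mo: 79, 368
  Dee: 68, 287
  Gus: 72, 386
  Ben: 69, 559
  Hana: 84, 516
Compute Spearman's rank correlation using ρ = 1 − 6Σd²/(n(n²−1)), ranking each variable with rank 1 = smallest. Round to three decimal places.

Ranks of variable 1: 3, 5, 1, 4, 2, 6
Ranks of variable 2: 4, 2, 1, 3, 6, 5
d = r₁ − r₂: -1, 3, 0, 1, -4, 1
d²: 1, 9, 0, 1, 16, 1; Σd² = 28
ρ = 1 − 6·28/(6·35) = 1 − 168/210 = 0.200

0.200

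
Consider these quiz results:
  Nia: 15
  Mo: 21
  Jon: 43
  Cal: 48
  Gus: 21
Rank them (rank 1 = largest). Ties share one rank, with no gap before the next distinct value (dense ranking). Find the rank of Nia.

Sorted (descending): 48, 43, 21, 21, 15
The 2 values of 21 share dense rank 3.
Remaining distinct values take the next consecutive integers.
Nia has value 15 → rank 4.

4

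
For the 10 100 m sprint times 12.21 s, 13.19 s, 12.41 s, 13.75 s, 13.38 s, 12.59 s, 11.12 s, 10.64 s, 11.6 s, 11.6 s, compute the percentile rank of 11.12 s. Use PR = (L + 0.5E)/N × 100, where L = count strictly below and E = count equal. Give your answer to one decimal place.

N = 10.
Strictly below 11.12: 1. Equal to 11.12: 1.
PR = (1 + 0.5·1)/10 × 100 = 15.0

15.0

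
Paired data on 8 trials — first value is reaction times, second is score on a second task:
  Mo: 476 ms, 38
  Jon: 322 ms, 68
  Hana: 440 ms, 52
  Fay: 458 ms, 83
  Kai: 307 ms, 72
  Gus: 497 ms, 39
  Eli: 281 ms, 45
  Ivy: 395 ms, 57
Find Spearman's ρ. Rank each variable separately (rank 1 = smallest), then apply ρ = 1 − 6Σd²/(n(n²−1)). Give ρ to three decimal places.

-0.381

Ranks of variable 1: 7, 3, 5, 6, 2, 8, 1, 4
Ranks of variable 2: 1, 6, 4, 8, 7, 2, 3, 5
d = r₁ − r₂: 6, -3, 1, -2, -5, 6, -2, -1
d²: 36, 9, 1, 4, 25, 36, 4, 1; Σd² = 116
ρ = 1 − 6·116/(8·63) = 1 − 696/504 = -0.381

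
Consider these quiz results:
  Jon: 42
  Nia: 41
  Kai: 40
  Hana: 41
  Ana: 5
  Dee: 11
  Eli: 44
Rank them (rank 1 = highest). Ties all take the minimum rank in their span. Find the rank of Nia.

Sorted (descending): 44, 42, 41, 41, 40, 11, 5
The 2 values of 41 occupy positions 3–4 → each gets rank 3.
Nia has value 41 → rank 3.

3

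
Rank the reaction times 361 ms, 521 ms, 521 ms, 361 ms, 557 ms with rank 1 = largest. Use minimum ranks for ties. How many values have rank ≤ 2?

3

Sorted (descending): 557, 521, 521, 361, 361
The 2 values of 521 occupy positions 2–3 → each gets rank 2.
The 2 values of 361 occupy positions 4–5 → each gets rank 4.
Ranks ≤ 2: {1, 2, 2} → 3 values.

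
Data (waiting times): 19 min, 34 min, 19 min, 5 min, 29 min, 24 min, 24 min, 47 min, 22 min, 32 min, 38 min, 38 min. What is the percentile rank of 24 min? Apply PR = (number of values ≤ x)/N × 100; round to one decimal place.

50.0

N = 12.
Strictly below 24: 4. Equal to 24: 2.
PR = 6/12 × 100 = 50.0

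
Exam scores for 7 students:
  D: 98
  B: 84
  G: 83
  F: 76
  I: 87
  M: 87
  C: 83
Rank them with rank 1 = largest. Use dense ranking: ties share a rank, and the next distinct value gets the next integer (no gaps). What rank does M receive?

Sorted (descending): 98, 87, 87, 84, 83, 83, 76
The 2 values of 87 share dense rank 2.
The 2 values of 83 share dense rank 4.
Remaining distinct values take the next consecutive integers.
M has value 87 → rank 2.

2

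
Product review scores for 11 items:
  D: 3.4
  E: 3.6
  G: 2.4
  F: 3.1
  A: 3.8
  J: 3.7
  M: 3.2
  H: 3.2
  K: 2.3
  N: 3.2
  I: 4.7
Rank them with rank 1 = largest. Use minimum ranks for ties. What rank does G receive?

Sorted (descending): 4.7, 3.8, 3.7, 3.6, 3.4, 3.2, 3.2, 3.2, 3.1, 2.4, 2.3
The 3 values of 3.2 occupy positions 6–8 → each gets rank 6.
G has value 2.4 → rank 10.

10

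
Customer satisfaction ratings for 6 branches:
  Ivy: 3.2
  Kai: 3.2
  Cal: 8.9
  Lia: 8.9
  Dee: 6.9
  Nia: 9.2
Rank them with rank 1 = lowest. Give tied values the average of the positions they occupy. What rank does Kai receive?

Sorted (ascending): 3.2, 3.2, 6.9, 8.9, 8.9, 9.2
The 2 values of 3.2 occupy positions 1–2 → average rank (1+2)/2 = 1.5.
The 2 values of 8.9 occupy positions 4–5 → average rank (4+5)/2 = 4.5.
Kai has value 3.2 → rank 1.5.

1.5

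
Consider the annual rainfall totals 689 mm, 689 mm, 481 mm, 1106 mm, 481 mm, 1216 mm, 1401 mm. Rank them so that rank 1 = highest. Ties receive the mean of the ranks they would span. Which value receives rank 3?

1106

Sorted (descending): 1401, 1216, 1106, 689, 689, 481, 481
The 2 values of 689 occupy positions 4–5 → average rank (4+5)/2 = 4.5.
The 2 values of 481 occupy positions 6–7 → average rank (6+7)/2 = 6.5.
Rank 3 → value 1106.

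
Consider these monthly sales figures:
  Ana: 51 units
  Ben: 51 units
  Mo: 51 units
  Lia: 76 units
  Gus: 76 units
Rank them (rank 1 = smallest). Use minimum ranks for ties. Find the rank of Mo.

1

Sorted (ascending): 51, 51, 51, 76, 76
The 3 values of 51 occupy positions 1–3 → each gets rank 1.
The 2 values of 76 occupy positions 4–5 → each gets rank 4.
Mo has value 51 units → rank 1.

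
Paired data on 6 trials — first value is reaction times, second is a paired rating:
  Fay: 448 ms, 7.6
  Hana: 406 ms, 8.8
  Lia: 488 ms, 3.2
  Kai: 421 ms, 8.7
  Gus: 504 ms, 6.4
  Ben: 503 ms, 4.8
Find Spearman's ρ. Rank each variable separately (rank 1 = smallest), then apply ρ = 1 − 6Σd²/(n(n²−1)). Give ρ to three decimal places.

-0.771

Ranks of variable 1: 3, 1, 4, 2, 6, 5
Ranks of variable 2: 4, 6, 1, 5, 3, 2
d = r₁ − r₂: -1, -5, 3, -3, 3, 3
d²: 1, 25, 9, 9, 9, 9; Σd² = 62
ρ = 1 − 6·62/(6·35) = 1 − 372/210 = -0.771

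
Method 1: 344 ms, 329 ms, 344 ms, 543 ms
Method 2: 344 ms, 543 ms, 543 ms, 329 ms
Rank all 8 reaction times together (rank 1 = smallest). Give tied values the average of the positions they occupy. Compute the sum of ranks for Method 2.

Sorted (ascending): 329, 329, 344, 344, 344, 543, 543, 543
The 2 values of 329 occupy positions 1–2 → average rank (1+2)/2 = 1.5.
The 3 values of 344 occupy positions 3–5 → average rank 4.
The 3 values of 543 occupy positions 6–8 → average rank 7.
Method 2 values → pooled ranks: 344→4, 543→7, 543→7, 329→1.5
Rank sum = 4 + 7 + 7 + 1.5 = 19.5

19.5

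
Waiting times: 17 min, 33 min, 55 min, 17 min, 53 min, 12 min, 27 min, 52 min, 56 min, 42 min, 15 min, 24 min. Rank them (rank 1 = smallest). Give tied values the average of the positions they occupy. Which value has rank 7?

Sorted (ascending): 12, 15, 17, 17, 24, 27, 33, 42, 52, 53, 55, 56
The 2 values of 17 occupy positions 3–4 → average rank (3+4)/2 = 3.5.
Rank 7 → value 33.

33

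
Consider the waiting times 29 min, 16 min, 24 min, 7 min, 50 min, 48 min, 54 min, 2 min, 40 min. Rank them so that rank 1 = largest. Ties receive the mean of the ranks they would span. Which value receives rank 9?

Sorted (descending): 54, 50, 48, 40, 29, 24, 16, 7, 2
No ties — each value takes its position as its rank.
Rank 9 → value 2.

2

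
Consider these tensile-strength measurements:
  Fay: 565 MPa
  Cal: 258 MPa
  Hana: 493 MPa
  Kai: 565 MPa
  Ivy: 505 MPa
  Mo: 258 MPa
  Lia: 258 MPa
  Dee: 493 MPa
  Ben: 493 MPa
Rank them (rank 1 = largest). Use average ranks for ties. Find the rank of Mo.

Sorted (descending): 565, 565, 505, 493, 493, 493, 258, 258, 258
The 2 values of 565 occupy positions 1–2 → average rank (1+2)/2 = 1.5.
The 3 values of 493 occupy positions 4–6 → average rank 5.
The 3 values of 258 occupy positions 7–9 → average rank 8.
Mo has value 258 MPa → rank 8.

8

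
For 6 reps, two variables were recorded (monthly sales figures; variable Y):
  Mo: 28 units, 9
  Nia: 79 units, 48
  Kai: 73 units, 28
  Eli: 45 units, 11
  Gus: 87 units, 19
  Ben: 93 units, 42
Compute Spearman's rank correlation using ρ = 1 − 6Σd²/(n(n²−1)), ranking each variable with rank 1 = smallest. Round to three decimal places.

0.714

Ranks of variable 1: 1, 4, 3, 2, 5, 6
Ranks of variable 2: 1, 6, 4, 2, 3, 5
d = r₁ − r₂: 0, -2, -1, 0, 2, 1
d²: 0, 4, 1, 0, 4, 1; Σd² = 10
ρ = 1 − 6·10/(6·35) = 1 − 60/210 = 0.714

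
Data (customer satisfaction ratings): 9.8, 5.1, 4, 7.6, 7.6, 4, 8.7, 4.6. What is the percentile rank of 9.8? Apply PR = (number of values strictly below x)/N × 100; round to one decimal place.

87.5

N = 8.
Strictly below 9.8: 7. Equal to 9.8: 1.
PR = 7/8 × 100 = 87.5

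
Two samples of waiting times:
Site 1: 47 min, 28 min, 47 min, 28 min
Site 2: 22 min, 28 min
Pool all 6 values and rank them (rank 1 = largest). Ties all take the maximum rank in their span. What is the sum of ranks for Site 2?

Sorted (descending): 47, 47, 28, 28, 28, 22
The 2 values of 47 occupy positions 1–2 → each gets rank 2.
The 3 values of 28 occupy positions 3–5 → each gets rank 5.
Site 2 values → pooled ranks: 22→6, 28→5
Rank sum = 6 + 5 = 11

11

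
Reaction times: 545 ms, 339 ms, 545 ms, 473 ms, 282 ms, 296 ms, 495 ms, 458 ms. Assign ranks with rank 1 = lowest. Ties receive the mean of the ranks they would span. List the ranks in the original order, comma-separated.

7.5, 3, 7.5, 5, 1, 2, 6, 4

Sorted (ascending): 282, 296, 339, 458, 473, 495, 545, 545
The 2 values of 545 occupy positions 7–8 → average rank (7+8)/2 = 7.5.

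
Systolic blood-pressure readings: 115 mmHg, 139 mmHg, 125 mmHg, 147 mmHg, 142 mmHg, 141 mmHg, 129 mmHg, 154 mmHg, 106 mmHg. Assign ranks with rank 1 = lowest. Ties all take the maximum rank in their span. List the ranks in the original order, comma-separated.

2, 5, 3, 8, 7, 6, 4, 9, 1

Sorted (ascending): 106, 115, 125, 129, 139, 141, 142, 147, 154
No ties — each value takes its position as its rank.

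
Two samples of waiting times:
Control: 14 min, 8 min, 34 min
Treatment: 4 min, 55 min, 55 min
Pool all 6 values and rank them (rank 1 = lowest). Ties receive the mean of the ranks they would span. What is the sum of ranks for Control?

9

Sorted (ascending): 4, 8, 14, 34, 55, 55
The 2 values of 55 occupy positions 5–6 → average rank (5+6)/2 = 5.5.
Control values → pooled ranks: 14→3, 8→2, 34→4
Rank sum = 3 + 2 + 4 = 9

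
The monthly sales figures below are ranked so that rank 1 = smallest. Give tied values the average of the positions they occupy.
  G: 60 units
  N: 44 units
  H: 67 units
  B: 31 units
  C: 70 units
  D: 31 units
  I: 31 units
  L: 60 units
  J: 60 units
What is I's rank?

Sorted (ascending): 31, 31, 31, 44, 60, 60, 60, 67, 70
The 3 values of 31 occupy positions 1–3 → average rank 2.
The 3 values of 60 occupy positions 5–7 → average rank 6.
I has value 31 units → rank 2.

2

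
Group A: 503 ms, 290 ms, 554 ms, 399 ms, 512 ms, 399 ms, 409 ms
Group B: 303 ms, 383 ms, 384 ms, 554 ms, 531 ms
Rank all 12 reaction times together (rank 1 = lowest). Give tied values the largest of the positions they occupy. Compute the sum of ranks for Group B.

31

Sorted (ascending): 290, 303, 383, 384, 399, 399, 409, 503, 512, 531, 554, 554
The 2 values of 399 occupy positions 5–6 → each gets rank 6.
The 2 values of 554 occupy positions 11–12 → each gets rank 12.
Group B values → pooled ranks: 303→2, 383→3, 384→4, 554→12, 531→10
Rank sum = 2 + 3 + 4 + 12 + 10 = 31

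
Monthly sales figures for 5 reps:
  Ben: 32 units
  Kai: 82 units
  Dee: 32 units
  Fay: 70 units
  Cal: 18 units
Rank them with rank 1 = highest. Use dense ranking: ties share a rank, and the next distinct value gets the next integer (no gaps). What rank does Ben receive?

3

Sorted (descending): 82, 70, 32, 32, 18
The 2 values of 32 share dense rank 3.
Remaining distinct values take the next consecutive integers.
Ben has value 32 units → rank 3.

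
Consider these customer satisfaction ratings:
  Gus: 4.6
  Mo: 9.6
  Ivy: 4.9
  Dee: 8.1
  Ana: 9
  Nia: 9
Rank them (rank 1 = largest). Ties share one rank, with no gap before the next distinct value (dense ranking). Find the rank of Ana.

Sorted (descending): 9.6, 9, 9, 8.1, 4.9, 4.6
The 2 values of 9 share dense rank 2.
Remaining distinct values take the next consecutive integers.
Ana has value 9 → rank 2.

2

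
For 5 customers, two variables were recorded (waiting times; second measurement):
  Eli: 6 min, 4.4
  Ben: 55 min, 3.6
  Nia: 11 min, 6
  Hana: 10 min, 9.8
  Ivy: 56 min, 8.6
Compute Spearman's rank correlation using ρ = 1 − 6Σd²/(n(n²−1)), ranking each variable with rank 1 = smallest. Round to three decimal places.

Ranks of variable 1: 1, 4, 3, 2, 5
Ranks of variable 2: 2, 1, 3, 5, 4
d = r₁ − r₂: -1, 3, 0, -3, 1
d²: 1, 9, 0, 9, 1; Σd² = 20
ρ = 1 − 6·20/(5·24) = 1 − 120/120 = 0.000

0.000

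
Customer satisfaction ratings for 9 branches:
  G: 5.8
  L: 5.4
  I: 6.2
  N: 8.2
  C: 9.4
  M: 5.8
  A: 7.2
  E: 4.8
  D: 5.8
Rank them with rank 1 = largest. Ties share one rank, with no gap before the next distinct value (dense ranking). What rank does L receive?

6

Sorted (descending): 9.4, 8.2, 7.2, 6.2, 5.8, 5.8, 5.8, 5.4, 4.8
The 3 values of 5.8 share dense rank 5.
Remaining distinct values take the next consecutive integers.
L has value 5.4 → rank 6.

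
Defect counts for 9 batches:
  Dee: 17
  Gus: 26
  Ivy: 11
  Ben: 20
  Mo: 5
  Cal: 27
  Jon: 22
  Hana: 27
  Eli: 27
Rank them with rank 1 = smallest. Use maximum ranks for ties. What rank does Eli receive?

9

Sorted (ascending): 5, 11, 17, 20, 22, 26, 27, 27, 27
The 3 values of 27 occupy positions 7–9 → each gets rank 9.
Eli has value 27 → rank 9.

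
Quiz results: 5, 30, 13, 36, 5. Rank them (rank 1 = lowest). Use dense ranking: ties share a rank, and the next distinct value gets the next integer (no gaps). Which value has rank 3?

Sorted (ascending): 5, 5, 13, 30, 36
The 2 values of 5 share dense rank 1.
Remaining distinct values take the next consecutive integers.
Rank 3 → value 30.

30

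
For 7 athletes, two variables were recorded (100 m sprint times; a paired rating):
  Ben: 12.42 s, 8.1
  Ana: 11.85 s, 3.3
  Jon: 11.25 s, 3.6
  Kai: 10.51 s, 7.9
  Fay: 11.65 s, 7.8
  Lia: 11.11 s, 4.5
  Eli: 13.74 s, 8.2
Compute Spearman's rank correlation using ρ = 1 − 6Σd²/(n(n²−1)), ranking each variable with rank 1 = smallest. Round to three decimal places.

Ranks of variable 1: 6, 5, 3, 1, 4, 2, 7
Ranks of variable 2: 6, 1, 2, 5, 4, 3, 7
d = r₁ − r₂: 0, 4, 1, -4, 0, -1, 0
d²: 0, 16, 1, 16, 0, 1, 0; Σd² = 34
ρ = 1 − 6·34/(7·48) = 1 − 204/336 = 0.393

0.393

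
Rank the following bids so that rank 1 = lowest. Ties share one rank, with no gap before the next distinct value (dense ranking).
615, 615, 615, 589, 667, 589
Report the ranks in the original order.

2, 2, 2, 1, 3, 1

Sorted (ascending): 589, 589, 615, 615, 615, 667
The 2 values of 589 share dense rank 1.
The 3 values of 615 share dense rank 2.
Remaining distinct values take the next consecutive integers.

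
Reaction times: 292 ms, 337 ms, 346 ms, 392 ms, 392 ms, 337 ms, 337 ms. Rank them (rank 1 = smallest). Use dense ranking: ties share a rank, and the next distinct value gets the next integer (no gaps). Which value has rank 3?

Sorted (ascending): 292, 337, 337, 337, 346, 392, 392
The 3 values of 337 share dense rank 2.
The 2 values of 392 share dense rank 4.
Remaining distinct values take the next consecutive integers.
Rank 3 → value 346.

346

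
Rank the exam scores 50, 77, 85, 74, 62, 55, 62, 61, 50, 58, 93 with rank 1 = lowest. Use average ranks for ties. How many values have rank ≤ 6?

5

Sorted (ascending): 50, 50, 55, 58, 61, 62, 62, 74, 77, 85, 93
The 2 values of 50 occupy positions 1–2 → average rank (1+2)/2 = 1.5.
The 2 values of 62 occupy positions 6–7 → average rank (6+7)/2 = 6.5.
Ranks ≤ 6: {1.5, 1.5, 3, 4, 5} → 5 values.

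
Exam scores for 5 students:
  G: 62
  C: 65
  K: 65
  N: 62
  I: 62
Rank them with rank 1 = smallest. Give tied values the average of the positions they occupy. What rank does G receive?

Sorted (ascending): 62, 62, 62, 65, 65
The 3 values of 62 occupy positions 1–3 → average rank 2.
The 2 values of 65 occupy positions 4–5 → average rank (4+5)/2 = 4.5.
G has value 62 → rank 2.

2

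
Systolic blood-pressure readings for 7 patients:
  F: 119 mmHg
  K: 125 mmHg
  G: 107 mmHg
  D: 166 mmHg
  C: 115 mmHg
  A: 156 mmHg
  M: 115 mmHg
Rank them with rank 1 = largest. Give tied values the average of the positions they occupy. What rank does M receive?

Sorted (descending): 166, 156, 125, 119, 115, 115, 107
The 2 values of 115 occupy positions 5–6 → average rank (5+6)/2 = 5.5.
M has value 115 mmHg → rank 5.5.

5.5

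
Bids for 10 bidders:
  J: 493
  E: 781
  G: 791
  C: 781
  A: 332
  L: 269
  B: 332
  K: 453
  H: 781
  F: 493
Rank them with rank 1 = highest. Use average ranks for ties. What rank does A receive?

8.5

Sorted (descending): 791, 781, 781, 781, 493, 493, 453, 332, 332, 269
The 3 values of 781 occupy positions 2–4 → average rank 3.
The 2 values of 493 occupy positions 5–6 → average rank (5+6)/2 = 5.5.
The 2 values of 332 occupy positions 8–9 → average rank (8+9)/2 = 8.5.
A has value 332 → rank 8.5.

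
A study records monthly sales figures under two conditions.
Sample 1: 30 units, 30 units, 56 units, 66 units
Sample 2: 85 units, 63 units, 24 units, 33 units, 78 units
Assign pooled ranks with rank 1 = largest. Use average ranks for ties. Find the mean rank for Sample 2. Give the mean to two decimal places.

4.40

Sorted (descending): 85, 78, 66, 63, 56, 33, 30, 30, 24
The 2 values of 30 occupy positions 7–8 → average rank (7+8)/2 = 7.5.
Sample 2 values → pooled ranks: 85→1, 63→4, 24→9, 33→6, 78→2
Mean rank = (1 + 4 + 9 + 6 + 2) / 5 = 4.40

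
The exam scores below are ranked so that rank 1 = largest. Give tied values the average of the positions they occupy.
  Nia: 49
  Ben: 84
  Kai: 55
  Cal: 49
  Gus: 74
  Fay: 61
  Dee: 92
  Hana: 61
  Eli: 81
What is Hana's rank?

Sorted (descending): 92, 84, 81, 74, 61, 61, 55, 49, 49
The 2 values of 61 occupy positions 5–6 → average rank (5+6)/2 = 5.5.
The 2 values of 49 occupy positions 8–9 → average rank (8+9)/2 = 8.5.
Hana has value 61 → rank 5.5.

5.5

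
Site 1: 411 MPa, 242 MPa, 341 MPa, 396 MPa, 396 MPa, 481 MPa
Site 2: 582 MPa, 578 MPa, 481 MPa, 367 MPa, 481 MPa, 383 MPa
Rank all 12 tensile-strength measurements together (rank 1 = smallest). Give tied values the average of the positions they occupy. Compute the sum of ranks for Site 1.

Sorted (ascending): 242, 341, 367, 383, 396, 396, 411, 481, 481, 481, 578, 582
The 2 values of 396 occupy positions 5–6 → average rank (5+6)/2 = 5.5.
The 3 values of 481 occupy positions 8–10 → average rank 9.
Site 1 values → pooled ranks: 411→7, 242→1, 341→2, 396→5.5, 396→5.5, 481→9
Rank sum = 7 + 1 + 2 + 5.5 + 5.5 + 9 = 30

30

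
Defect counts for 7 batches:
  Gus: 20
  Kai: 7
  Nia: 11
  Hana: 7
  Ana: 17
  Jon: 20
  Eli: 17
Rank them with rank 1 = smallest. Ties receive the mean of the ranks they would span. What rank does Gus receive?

6.5

Sorted (ascending): 7, 7, 11, 17, 17, 20, 20
The 2 values of 7 occupy positions 1–2 → average rank (1+2)/2 = 1.5.
The 2 values of 17 occupy positions 4–5 → average rank (4+5)/2 = 4.5.
The 2 values of 20 occupy positions 6–7 → average rank (6+7)/2 = 6.5.
Gus has value 20 → rank 6.5.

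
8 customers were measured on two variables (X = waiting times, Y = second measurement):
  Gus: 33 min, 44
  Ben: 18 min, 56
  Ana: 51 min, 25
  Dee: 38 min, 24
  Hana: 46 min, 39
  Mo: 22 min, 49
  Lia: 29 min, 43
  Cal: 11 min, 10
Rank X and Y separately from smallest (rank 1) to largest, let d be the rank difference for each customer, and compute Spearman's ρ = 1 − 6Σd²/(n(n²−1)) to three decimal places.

Ranks of variable 1: 5, 2, 8, 6, 7, 3, 4, 1
Ranks of variable 2: 6, 8, 3, 2, 4, 7, 5, 1
d = r₁ − r₂: -1, -6, 5, 4, 3, -4, -1, 0
d²: 1, 36, 25, 16, 9, 16, 1, 0; Σd² = 104
ρ = 1 − 6·104/(8·63) = 1 − 624/504 = -0.238

-0.238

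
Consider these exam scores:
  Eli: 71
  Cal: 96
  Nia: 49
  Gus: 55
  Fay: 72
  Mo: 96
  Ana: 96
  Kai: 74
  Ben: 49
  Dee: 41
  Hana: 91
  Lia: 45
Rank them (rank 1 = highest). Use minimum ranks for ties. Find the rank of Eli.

Sorted (descending): 96, 96, 96, 91, 74, 72, 71, 55, 49, 49, 45, 41
The 3 values of 96 occupy positions 1–3 → each gets rank 1.
The 2 values of 49 occupy positions 9–10 → each gets rank 9.
Eli has value 71 → rank 7.

7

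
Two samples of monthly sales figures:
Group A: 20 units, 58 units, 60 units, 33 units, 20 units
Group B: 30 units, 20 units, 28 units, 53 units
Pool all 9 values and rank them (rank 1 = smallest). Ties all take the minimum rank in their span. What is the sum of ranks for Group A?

25

Sorted (ascending): 20, 20, 20, 28, 30, 33, 53, 58, 60
The 3 values of 20 occupy positions 1–3 → each gets rank 1.
Group A values → pooled ranks: 20→1, 58→8, 60→9, 33→6, 20→1
Rank sum = 1 + 8 + 9 + 6 + 1 = 25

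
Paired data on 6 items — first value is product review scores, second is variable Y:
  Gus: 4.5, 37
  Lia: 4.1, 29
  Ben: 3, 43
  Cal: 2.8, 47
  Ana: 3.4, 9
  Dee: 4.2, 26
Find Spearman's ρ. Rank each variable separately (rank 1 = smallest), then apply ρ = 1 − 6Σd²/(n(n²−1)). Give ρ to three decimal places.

Ranks of variable 1: 6, 4, 2, 1, 3, 5
Ranks of variable 2: 4, 3, 5, 6, 1, 2
d = r₁ − r₂: 2, 1, -3, -5, 2, 3
d²: 4, 1, 9, 25, 4, 9; Σd² = 52
ρ = 1 − 6·52/(6·35) = 1 − 312/210 = -0.486

-0.486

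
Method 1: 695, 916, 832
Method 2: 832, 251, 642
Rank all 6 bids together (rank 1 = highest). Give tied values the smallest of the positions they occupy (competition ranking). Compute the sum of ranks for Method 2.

13

Sorted (descending): 916, 832, 832, 695, 642, 251
The 2 values of 832 occupy positions 2–3 → each gets rank 2.
Method 2 values → pooled ranks: 832→2, 251→6, 642→5
Rank sum = 2 + 6 + 5 = 13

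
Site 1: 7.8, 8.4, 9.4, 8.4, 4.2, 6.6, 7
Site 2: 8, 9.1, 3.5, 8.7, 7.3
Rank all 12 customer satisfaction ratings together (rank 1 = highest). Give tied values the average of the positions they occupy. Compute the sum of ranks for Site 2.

31

Sorted (descending): 9.4, 9.1, 8.7, 8.4, 8.4, 8, 7.8, 7.3, 7, 6.6, 4.2, 3.5
The 2 values of 8.4 occupy positions 4–5 → average rank (4+5)/2 = 4.5.
Site 2 values → pooled ranks: 8→6, 9.1→2, 3.5→12, 8.7→3, 7.3→8
Rank sum = 6 + 2 + 12 + 3 + 8 = 31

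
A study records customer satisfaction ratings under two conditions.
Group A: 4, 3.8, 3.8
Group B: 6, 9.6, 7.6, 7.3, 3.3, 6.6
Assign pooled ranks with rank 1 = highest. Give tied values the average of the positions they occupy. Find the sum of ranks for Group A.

21

Sorted (descending): 9.6, 7.6, 7.3, 6.6, 6, 4, 3.8, 3.8, 3.3
The 2 values of 3.8 occupy positions 7–8 → average rank (7+8)/2 = 7.5.
Group A values → pooled ranks: 4→6, 3.8→7.5, 3.8→7.5
Rank sum = 6 + 7.5 + 7.5 = 21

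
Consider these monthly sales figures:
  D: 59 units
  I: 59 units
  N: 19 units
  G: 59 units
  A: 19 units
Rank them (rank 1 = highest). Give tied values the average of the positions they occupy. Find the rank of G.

2

Sorted (descending): 59, 59, 59, 19, 19
The 3 values of 59 occupy positions 1–3 → average rank 2.
The 2 values of 19 occupy positions 4–5 → average rank (4+5)/2 = 4.5.
G has value 59 units → rank 2.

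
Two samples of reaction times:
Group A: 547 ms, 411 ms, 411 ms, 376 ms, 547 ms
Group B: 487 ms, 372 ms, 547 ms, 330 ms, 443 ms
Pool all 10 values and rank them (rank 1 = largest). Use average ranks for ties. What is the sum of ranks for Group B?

Sorted (descending): 547, 547, 547, 487, 443, 411, 411, 376, 372, 330
The 3 values of 547 occupy positions 1–3 → average rank 2.
The 2 values of 411 occupy positions 6–7 → average rank (6+7)/2 = 6.5.
Group B values → pooled ranks: 487→4, 372→9, 547→2, 330→10, 443→5
Rank sum = 4 + 9 + 2 + 10 + 5 = 30

30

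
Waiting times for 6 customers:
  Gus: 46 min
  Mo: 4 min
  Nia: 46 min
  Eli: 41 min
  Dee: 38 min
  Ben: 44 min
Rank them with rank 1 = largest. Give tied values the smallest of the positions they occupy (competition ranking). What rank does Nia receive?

1

Sorted (descending): 46, 46, 44, 41, 38, 4
The 2 values of 46 occupy positions 1–2 → each gets rank 1.
Nia has value 46 min → rank 1.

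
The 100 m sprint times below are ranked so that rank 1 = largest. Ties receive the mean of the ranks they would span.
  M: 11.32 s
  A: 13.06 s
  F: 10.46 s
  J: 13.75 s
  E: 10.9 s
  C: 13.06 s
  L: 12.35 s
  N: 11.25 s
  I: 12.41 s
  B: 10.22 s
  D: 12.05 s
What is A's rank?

2.5

Sorted (descending): 13.75, 13.06, 13.06, 12.41, 12.35, 12.05, 11.32, 11.25, 10.9, 10.46, 10.22
The 2 values of 13.06 occupy positions 2–3 → average rank (2+3)/2 = 2.5.
A has value 13.06 s → rank 2.5.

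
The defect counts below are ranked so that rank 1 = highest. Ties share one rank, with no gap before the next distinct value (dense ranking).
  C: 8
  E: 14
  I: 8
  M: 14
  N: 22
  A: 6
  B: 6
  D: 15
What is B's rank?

5

Sorted (descending): 22, 15, 14, 14, 8, 8, 6, 6
The 2 values of 14 share dense rank 3.
The 2 values of 8 share dense rank 4.
The 2 values of 6 share dense rank 5.
Remaining distinct values take the next consecutive integers.
B has value 6 → rank 5.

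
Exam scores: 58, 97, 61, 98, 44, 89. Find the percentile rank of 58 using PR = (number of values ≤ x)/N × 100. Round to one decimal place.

N = 6.
Strictly below 58: 1. Equal to 58: 1.
PR = 2/6 × 100 = 33.3

33.3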